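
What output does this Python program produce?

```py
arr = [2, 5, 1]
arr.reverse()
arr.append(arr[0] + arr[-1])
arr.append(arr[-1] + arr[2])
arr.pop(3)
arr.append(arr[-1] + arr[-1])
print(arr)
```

[1, 5, 2, 5, 10]

reverse → [1, 5, 2]
append arr[0]+arr[-1] = 1+2 = 3 → [1, 5, 2, 3]
append arr[-1]+arr[2] = 3+2 = 5 → [1, 5, 2, 3, 5]
pop(3) removes 3 → [1, 5, 2, 5]
append arr[-1]+arr[-1] = 5+5 = 10 → [1, 5, 2, 5, 10]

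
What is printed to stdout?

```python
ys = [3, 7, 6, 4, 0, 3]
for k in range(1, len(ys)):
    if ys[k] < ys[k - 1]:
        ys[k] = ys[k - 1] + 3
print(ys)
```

k=1: 7>=3, unchanged → [3, 7, 6, 4, 0, 3]
k=2: 6<7, ys[2] = 7+3 = 10 → [3, 7, 10, 4, 0, 3]
k=3: 4<10, ys[3] = 10+3 = 13 → [3, 7, 10, 13, 0, 3]
k=4: 0<13, ys[4] = 13+3 = 16 → [3, 7, 10, 13, 16, 3]
k=5: 3<16, ys[5] = 16+3 = 19 → [3, 7, 10, 13, 16, 19]

[3, 7, 10, 13, 16, 19]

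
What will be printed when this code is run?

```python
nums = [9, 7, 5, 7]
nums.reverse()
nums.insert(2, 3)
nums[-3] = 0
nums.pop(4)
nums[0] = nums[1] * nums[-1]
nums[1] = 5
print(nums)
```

reverse → [7, 5, 7, 9]
insert 3 at 2 → [7, 5, 3, 7, 9]
nums[-3] = 0 → [7, 5, 0, 7, 9]
pop(4) removes 9 → [7, 5, 0, 7]
nums[0] = nums[1]*nums[-1] = 5*7 = 35 → [35, 5, 0, 7]
nums[1] = 5 → [35, 5, 0, 7]

[35, 5, 0, 7]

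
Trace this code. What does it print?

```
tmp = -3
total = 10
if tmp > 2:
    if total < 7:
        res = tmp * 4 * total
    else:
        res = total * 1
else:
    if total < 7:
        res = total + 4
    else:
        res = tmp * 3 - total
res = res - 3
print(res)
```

tmp=-3, total=10
tmp > 2 is False; total < 7 is False
→ res = tmp * 3 - total = -19
res = (-19)-3 = -22

-22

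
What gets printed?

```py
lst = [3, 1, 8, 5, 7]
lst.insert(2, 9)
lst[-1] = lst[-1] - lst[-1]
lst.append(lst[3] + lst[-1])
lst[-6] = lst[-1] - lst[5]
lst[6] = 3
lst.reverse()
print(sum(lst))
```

36

insert 9 at 2 → [3, 1, 9, 8, 5, 7]
lst[-1] = lst[-1]-lst[-1] = 7-7 = 0 → [3, 1, 9, 8, 5, 0]
append lst[3]+lst[-1] = 8+0 = 8 → [3, 1, 9, 8, 5, 0, 8]
lst[-6] = lst[-1]-lst[5] = 8-0 = 8 → [3, 8, 9, 8, 5, 0, 8]
lst[6] = 3 → [3, 8, 9, 8, 5, 0, 3]
reverse → [3, 0, 5, 8, 9, 8, 3]
sum = 36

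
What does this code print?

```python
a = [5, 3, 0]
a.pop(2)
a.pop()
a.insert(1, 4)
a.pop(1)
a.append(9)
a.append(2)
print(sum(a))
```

pop(2) removes 0 → [5, 3]
pop() removes 3 → [5]
insert 4 at 1 → [5, 4]
pop(1) removes 4 → [5]
append 9 → [5, 9]
append 2 → [5, 9, 2]
sum = 16

16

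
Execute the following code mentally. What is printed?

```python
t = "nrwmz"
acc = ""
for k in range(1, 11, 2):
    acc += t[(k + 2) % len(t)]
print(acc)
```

k=1: add t[3]='m' → 'm'
k=3: add t[0]='n' → 'mn'
k=5: add t[2]='w' → 'mnw'
k=7: add t[4]='z' → 'mnwz'
k=9: add t[1]='r' → 'mnwzr'

mnwzr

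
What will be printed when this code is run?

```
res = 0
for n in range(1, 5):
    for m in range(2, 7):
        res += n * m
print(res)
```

200

n=1,m=2: res = 0+2 = 2
n=1,m=3: res = 2+3 = 5
n=1,m=4: res = 5+4 = 9
n=1,m=5: res = 9+5 = 14
n=1,m=6: res = 14+6 = 20
n=2,m=2: res = 20+4 = 24
n=2,m=3: res = 24+6 = 30
n=2,m=4: res = 30+8 = 38
n=2,m=5: res = 38+10 = 48
n=2,m=6: res = 48+12 = 60
n=3,m=2: res = 60+6 = 66
n=3,m=3: res = 66+9 = 75
n=3,m=4: res = 75+12 = 87
n=3,m=5: res = 87+15 = 102
n=3,m=6: res = 102+18 = 120
n=4,m=2: res = 120+8 = 128
n=4,m=3: res = 128+12 = 140
n=4,m=4: res = 140+16 = 156
n=4,m=5: res = 156+20 = 176
n=4,m=6: res = 176+24 = 200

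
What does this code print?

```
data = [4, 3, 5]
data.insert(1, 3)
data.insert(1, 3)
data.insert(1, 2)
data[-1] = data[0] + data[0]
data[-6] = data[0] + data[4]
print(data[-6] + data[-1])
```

15

insert 3 at 1 → [4, 3, 3, 5]
insert 3 at 1 → [4, 3, 3, 3, 5]
insert 2 at 1 → [4, 2, 3, 3, 3, 5]
data[-1] = data[0]+data[0] = 4+4 = 8 → [4, 2, 3, 3, 3, 8]
data[-6] = data[0]+data[4] = 4+3 = 7 → [7, 2, 3, 3, 3, 8]
data[-6]+data[-1] = 7+8 = 15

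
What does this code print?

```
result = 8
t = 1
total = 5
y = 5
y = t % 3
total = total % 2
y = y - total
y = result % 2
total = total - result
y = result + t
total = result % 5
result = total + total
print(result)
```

6

y = 1%3 = 1
total = 5%2 = 1
y = 1-1 = 0
y = 8%2 = 0
total = 1-8 = -7
y = 8+1 = 9
total = 8%5 = 3
result = 3+3 = 6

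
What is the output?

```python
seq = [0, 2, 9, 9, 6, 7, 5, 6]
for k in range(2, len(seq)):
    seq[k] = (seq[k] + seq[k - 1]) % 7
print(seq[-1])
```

k=2: seq[2] = (9+2)%7 = 4 → [0, 2, 4, 9, 6, 7, 5, 6]
k=3: seq[3] = (9+4)%7 = 6 → [0, 2, 4, 6, 6, 7, 5, 6]
k=4: seq[4] = (6+6)%7 = 5 → [0, 2, 4, 6, 5, 7, 5, 6]
k=5: seq[5] = (7+5)%7 = 5 → [0, 2, 4, 6, 5, 5, 5, 6]
k=6: seq[6] = (5+5)%7 = 3 → [0, 2, 4, 6, 5, 5, 3, 6]
k=7: seq[7] = (6+3)%7 = 2 → [0, 2, 4, 6, 5, 5, 3, 2]

2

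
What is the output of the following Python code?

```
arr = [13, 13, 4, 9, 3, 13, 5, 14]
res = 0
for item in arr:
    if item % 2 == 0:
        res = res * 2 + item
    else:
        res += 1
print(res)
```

38

item=13: not even, res = 0+1 = 1
item=13: not even, res = 1+1 = 2
item=4: even, res = 2*2+4 = 8
item=9: not even, res = 8+1 = 9
item=3: not even, res = 9+1 = 10
item=13: not even, res = 10+1 = 11
item=5: not even, res = 11+1 = 12
item=14: even, res = 12*2+14 = 38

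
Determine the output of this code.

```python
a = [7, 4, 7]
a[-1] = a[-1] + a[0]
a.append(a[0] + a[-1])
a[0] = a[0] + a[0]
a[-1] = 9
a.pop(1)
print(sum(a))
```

37

a[-1] = a[-1]+a[0] = 7+7 = 14 → [7, 4, 14]
append a[0]+a[-1] = 7+14 = 21 → [7, 4, 14, 21]
a[0] = a[0]+a[0] = 7+7 = 14 → [14, 4, 14, 21]
a[-1] = 9 → [14, 4, 14, 9]
pop(1) removes 4 → [14, 14, 9]
sum = 37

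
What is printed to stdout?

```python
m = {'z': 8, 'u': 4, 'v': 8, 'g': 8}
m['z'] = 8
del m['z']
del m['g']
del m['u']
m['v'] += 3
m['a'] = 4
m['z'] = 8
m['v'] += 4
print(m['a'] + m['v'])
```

19

m['z'] = 8 → {'z': 8, 'u': 4, 'v': 8, 'g': 8}
del 'z' → {'u': 4, 'v': 8, 'g': 8}
del 'g' → {'u': 4, 'v': 8}
del 'u' → {'v': 8}
m['v'] = 8+3 = 11 → {'v': 11}
m['a'] = 4 → {'v': 11, 'a': 4}
m['z'] = 8 → {'v': 11, 'a': 4, 'z': 8}
m['v'] = 11+4 = 15 → {'v': 15, 'a': 4, 'z': 8}
m['a']+m['v'] = 4+15 = 19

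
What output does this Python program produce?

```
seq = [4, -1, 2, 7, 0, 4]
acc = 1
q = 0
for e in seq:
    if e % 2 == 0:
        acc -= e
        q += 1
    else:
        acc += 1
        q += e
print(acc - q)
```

-17

e=4: even, acc = 1-4 = -3; q=1
e=-1: not even, acc = (-3)+1 = -2; q=0
e=2: even, acc = (-2)-2 = -4; q=1
e=7: not even, acc = (-4)+1 = -3; q=8
e=0: even, acc = (-3)-0 = -3; q=9
e=4: even, acc = (-3)-4 = -7; q=10
acc-q = (-7)-10 = -17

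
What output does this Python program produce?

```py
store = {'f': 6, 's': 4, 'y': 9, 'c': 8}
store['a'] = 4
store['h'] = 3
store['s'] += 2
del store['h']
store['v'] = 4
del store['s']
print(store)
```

store['a'] = 4 → {'f': 6, 's': 4, 'y': 9, 'c': 8, 'a': 4}
store['h'] = 3 → {'f': 6, 's': 4, 'y': 9, 'c': 8, 'a': 4, 'h': 3}
store['s'] = 4+2 = 6 → {'f': 6, 's': 6, 'y': 9, 'c': 8, 'a': 4, 'h': 3}
del 'h' → {'f': 6, 's': 6, 'y': 9, 'c': 8, 'a': 4}
store['v'] = 4 → {'f': 6, 's': 6, 'y': 9, 'c': 8, 'a': 4, 'v': 4}
del 's' → {'f': 6, 'y': 9, 'c': 8, 'a': 4, 'v': 4}

{'f': 6, 'y': 9, 'c': 8, 'a': 4, 'v': 4}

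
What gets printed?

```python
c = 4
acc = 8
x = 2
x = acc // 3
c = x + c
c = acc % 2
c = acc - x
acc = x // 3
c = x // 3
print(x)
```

x = 8//3 = 2
c = 2+4 = 6
c = 8%2 = 0
c = 8-2 = 6
acc = 2//3 = 0
c = 2//3 = 0

2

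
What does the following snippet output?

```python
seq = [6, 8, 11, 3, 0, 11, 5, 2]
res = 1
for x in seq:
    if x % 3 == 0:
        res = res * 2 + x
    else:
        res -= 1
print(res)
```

x=6: %3==0, res = 1*2+6 = 8
x=8: not %3==0, res = 8-1 = 7
x=11: not %3==0, res = 7-1 = 6
x=3: %3==0, res = 6*2+3 = 15
x=0: %3==0, res = 15*2+0 = 30
x=11: not %3==0, res = 30-1 = 29
x=5: not %3==0, res = 29-1 = 28
x=2: not %3==0, res = 28-1 = 27

27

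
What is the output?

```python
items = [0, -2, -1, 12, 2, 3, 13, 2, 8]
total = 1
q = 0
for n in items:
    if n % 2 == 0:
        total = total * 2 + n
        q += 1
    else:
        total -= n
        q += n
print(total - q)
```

79

n=0: even, total = 1*2+0 = 2; q=1
n=-2: even, total = 2*2+(-2) = 2; q=2
n=-1: not even, total = 2-(-1) = 3; q=1
n=12: even, total = 3*2+12 = 18; q=2
n=2: even, total = 18*2+2 = 38; q=3
n=3: not even, total = 38-3 = 35; q=6
n=13: not even, total = 35-13 = 22; q=19
n=2: even, total = 22*2+2 = 46; q=20
n=8: even, total = 46*2+8 = 100; q=21
total-q = 100-21 = 79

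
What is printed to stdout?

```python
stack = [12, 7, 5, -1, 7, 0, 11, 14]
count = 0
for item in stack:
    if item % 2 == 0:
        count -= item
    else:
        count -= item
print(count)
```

-55

item=12: even, count = 0-12 = -12
item=7: not even, count = (-12)-7 = -19
item=5: not even, count = (-19)-5 = -24
item=-1: not even, count = (-24)-(-1) = -23
item=7: not even, count = (-23)-7 = -30
item=0: even, count = (-30)-0 = -30
item=11: not even, count = (-30)-11 = -41
item=14: even, count = (-41)-14 = -55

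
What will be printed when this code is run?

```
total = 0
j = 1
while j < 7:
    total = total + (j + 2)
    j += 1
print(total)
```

j=1: total = 0+3 = 3
j=2: total = 3+4 = 7
j=3: total = 7+5 = 12
j=4: total = 12+6 = 18
j=5: total = 18+7 = 25
j=6: total = 25+8 = 33

33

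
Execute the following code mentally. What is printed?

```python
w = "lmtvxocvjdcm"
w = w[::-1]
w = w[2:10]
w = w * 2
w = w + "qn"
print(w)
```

reverse → 'mcdjvcoxvtml'
slice [2:10] → 'djvcoxvt'
repeat ×2 → 'djvcoxvtdjvcoxvt'
+ 'qn' → 'djvcoxvtdjvcoxvtqn'

djvcoxvtdjvcoxvtqn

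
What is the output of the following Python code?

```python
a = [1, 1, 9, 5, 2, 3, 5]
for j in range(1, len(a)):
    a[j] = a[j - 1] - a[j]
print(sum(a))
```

-81

j=1: a[1] = 1-1 = 0 → [1, 0, 9, 5, 2, 3, 5]
j=2: a[2] = 0-9 = -9 → [1, 0, -9, 5, 2, 3, 5]
j=3: a[3] = (-9)-5 = -14 → [1, 0, -9, -14, 2, 3, 5]
j=4: a[4] = (-14)-2 = -16 → [1, 0, -9, -14, -16, 3, 5]
j=5: a[5] = (-16)-3 = -19 → [1, 0, -9, -14, -16, -19, 5]
j=6: a[6] = (-19)-5 = -24 → [1, 0, -9, -14, -16, -19, -24]
sum = -81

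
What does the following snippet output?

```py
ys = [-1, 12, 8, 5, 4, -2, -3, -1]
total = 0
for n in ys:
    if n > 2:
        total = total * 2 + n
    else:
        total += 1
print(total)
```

n=-1: not >2, total = 0+1 = 1
n=12: >2, total = 1*2+12 = 14
n=8: >2, total = 14*2+8 = 36
n=5: >2, total = 36*2+5 = 77
n=4: >2, total = 77*2+4 = 158
n=-2: not >2, total = 158+1 = 159
n=-3: not >2, total = 159+1 = 160
n=-1: not >2, total = 160+1 = 161

161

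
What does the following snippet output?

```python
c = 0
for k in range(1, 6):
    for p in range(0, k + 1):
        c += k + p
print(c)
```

105

k=1,p=0: c = 0+1 = 1
k=1,p=1: c = 1+2 = 3
k=2,p=0: c = 3+2 = 5
k=2,p=1: c = 5+3 = 8
k=2,p=2: c = 8+4 = 12
k=3,p=0: c = 12+3 = 15
k=3,p=1: c = 15+4 = 19
k=3,p=2: c = 19+5 = 24
k=3,p=3: c = 24+6 = 30
k=4,p=0: c = 30+4 = 34
k=4,p=1: c = 34+5 = 39
k=4,p=2: c = 39+6 = 45
k=4,p=3: c = 45+7 = 52
k=4,p=4: c = 52+8 = 60
k=5,p=0: c = 60+5 = 65
k=5,p=1: c = 65+6 = 71
k=5,p=2: c = 71+7 = 78
k=5,p=3: c = 78+8 = 86
k=5,p=4: c = 86+9 = 95
k=5,p=5: c = 95+10 = 105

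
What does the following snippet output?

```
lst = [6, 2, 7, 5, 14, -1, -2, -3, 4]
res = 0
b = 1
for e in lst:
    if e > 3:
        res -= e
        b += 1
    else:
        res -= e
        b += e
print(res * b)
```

e=6: >3, res = 0-6 = -6; b=2
e=2: not >3, res = (-6)-2 = -8; b=4
e=7: >3, res = (-8)-7 = -15; b=5
e=5: >3, res = (-15)-5 = -20; b=6
e=14: >3, res = (-20)-14 = -34; b=7
e=-1: not >3, res = (-34)-(-1) = -33; b=6
e=-2: not >3, res = (-33)-(-2) = -31; b=4
e=-3: not >3, res = (-31)-(-3) = -28; b=1
e=4: >3, res = (-28)-4 = -32; b=2
res*b = (-32)*2 = -64

-64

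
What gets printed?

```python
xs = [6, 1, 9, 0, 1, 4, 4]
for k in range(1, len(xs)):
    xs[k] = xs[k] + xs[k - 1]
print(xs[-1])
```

k=1: xs[1] = 1+6 = 7 → [6, 7, 9, 0, 1, 4, 4]
k=2: xs[2] = 9+7 = 16 → [6, 7, 16, 0, 1, 4, 4]
k=3: xs[3] = 0+16 = 16 → [6, 7, 16, 16, 1, 4, 4]
k=4: xs[4] = 1+16 = 17 → [6, 7, 16, 16, 17, 4, 4]
k=5: xs[5] = 4+17 = 21 → [6, 7, 16, 16, 17, 21, 4]
k=6: xs[6] = 4+21 = 25 → [6, 7, 16, 16, 17, 21, 25]

25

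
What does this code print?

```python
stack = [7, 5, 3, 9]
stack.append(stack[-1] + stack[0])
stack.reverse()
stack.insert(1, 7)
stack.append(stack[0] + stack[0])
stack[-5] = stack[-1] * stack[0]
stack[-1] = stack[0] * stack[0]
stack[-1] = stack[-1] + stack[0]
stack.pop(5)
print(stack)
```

append stack[-1]+stack[0] = 9+7 = 16 → [7, 5, 3, 9, 16]
reverse → [16, 9, 3, 5, 7]
insert 7 at 1 → [16, 7, 9, 3, 5, 7]
append stack[0]+stack[0] = 16+16 = 32 → [16, 7, 9, 3, 5, 7, 32]
stack[-5] = stack[-1]*stack[0] = 32*16 = 512 → [16, 7, 512, 3, 5, 7, 32]
stack[-1] = stack[0]*stack[0] = 16*16 = 256 → [16, 7, 512, 3, 5, 7, 256]
stack[-1] = stack[-1]+stack[0] = 256+16 = 272 → [16, 7, 512, 3, 5, 7, 272]
pop(5) removes 7 → [16, 7, 512, 3, 5, 272]

[16, 7, 512, 3, 5, 272]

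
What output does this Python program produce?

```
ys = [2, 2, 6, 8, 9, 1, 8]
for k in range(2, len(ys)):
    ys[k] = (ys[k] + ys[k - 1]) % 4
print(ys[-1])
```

k=2: ys[2] = (6+2)%4 = 0 → [2, 2, 0, 8, 9, 1, 8]
k=3: ys[3] = (8+0)%4 = 0 → [2, 2, 0, 0, 9, 1, 8]
k=4: ys[4] = (9+0)%4 = 1 → [2, 2, 0, 0, 1, 1, 8]
k=5: ys[5] = (1+1)%4 = 2 → [2, 2, 0, 0, 1, 2, 8]
k=6: ys[6] = (8+2)%4 = 2 → [2, 2, 0, 0, 1, 2, 2]

2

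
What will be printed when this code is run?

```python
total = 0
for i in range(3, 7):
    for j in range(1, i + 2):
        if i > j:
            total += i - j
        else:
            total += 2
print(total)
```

50

i=3,j=1: 3>1, total = 0+2 = 2
i=3,j=2: 3>2, total = 2+1 = 3
i=3,j=3: not 3>3, total = 3+2 = 5
i=3,j=4: not 3>4, total = 5+2 = 7
i=4,j=1: 4>1, total = 7+3 = 10
i=4,j=2: 4>2, total = 10+2 = 12
i=4,j=3: 4>3, total = 12+1 = 13
i=4,j=4: not 4>4, total = 13+2 = 15
i=4,j=5: not 4>5, total = 15+2 = 17
i=5,j=1: 5>1, total = 17+4 = 21
i=5,j=2: 5>2, total = 21+3 = 24
i=5,j=3: 5>3, total = 24+2 = 26
i=5,j=4: 5>4, total = 26+1 = 27
i=5,j=5: not 5>5, total = 27+2 = 29
i=5,j=6: not 5>6, total = 29+2 = 31
i=6,j=1: 6>1, total = 31+5 = 36
i=6,j=2: 6>2, total = 36+4 = 40
i=6,j=3: 6>3, total = 40+3 = 43
i=6,j=4: 6>4, total = 43+2 = 45
i=6,j=5: 6>5, total = 45+1 = 46
i=6,j=6: not 6>6, total = 46+2 = 48
i=6,j=7: not 6>7, total = 48+2 = 50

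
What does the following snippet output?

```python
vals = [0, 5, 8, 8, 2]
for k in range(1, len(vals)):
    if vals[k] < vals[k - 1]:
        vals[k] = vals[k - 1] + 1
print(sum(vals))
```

30

k=1: 5>=0, unchanged → [0, 5, 8, 8, 2]
k=2: 8>=5, unchanged → [0, 5, 8, 8, 2]
k=3: 8>=8, unchanged → [0, 5, 8, 8, 2]
k=4: 2<8, vals[4] = 8+1 = 9 → [0, 5, 8, 8, 9]
sum = 30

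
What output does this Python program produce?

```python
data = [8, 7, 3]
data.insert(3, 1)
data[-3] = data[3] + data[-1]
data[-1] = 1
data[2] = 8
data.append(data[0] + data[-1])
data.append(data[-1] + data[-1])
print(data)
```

[8, 2, 8, 1, 9, 18]

insert 1 at 3 → [8, 7, 3, 1]
data[-3] = data[3]+data[-1] = 1+1 = 2 → [8, 2, 3, 1]
data[-1] = 1 → [8, 2, 3, 1]
data[2] = 8 → [8, 2, 8, 1]
append data[0]+data[-1] = 8+1 = 9 → [8, 2, 8, 1, 9]
append data[-1]+data[-1] = 9+9 = 18 → [8, 2, 8, 1, 9, 18]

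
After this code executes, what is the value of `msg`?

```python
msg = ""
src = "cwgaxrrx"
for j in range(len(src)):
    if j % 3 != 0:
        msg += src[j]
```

'wgxrx'

j=0: skip
j=1: add 'w' → 'w'
j=2: add 'g' → 'wg'
j=3: skip
j=4: add 'x' → 'wgx'
j=5: add 'r' → 'wgxr'
j=6: skip
j=7: add 'x' → 'wgxrx'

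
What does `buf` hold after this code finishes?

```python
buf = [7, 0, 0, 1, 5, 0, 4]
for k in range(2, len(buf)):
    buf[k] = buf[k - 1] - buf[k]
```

k=2: buf[2] = 0-0 = 0 → [7, 0, 0, 1, 5, 0, 4]
k=3: buf[3] = 0-1 = -1 → [7, 0, 0, -1, 5, 0, 4]
k=4: buf[4] = (-1)-5 = -6 → [7, 0, 0, -1, -6, 0, 4]
k=5: buf[5] = (-6)-0 = -6 → [7, 0, 0, -1, -6, -6, 4]
k=6: buf[6] = (-6)-4 = -10 → [7, 0, 0, -1, -6, -6, -10]

[7, 0, 0, -1, -6, -6, -10]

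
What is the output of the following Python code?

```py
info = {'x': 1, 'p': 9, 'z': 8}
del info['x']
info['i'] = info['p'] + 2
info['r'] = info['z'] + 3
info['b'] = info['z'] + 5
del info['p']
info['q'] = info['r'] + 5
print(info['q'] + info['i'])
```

del 'x' → {'p': 9, 'z': 8}
info['i'] = info['p']+2 = 11 → {'p': 9, 'z': 8, 'i': 11}
info['r'] = info['z']+3 = 11 → {'p': 9, 'z': 8, 'i': 11, 'r': 11}
info['b'] = info['z']+5 = 13 → {'p': 9, 'z': 8, 'i': 11, 'r': 11, 'b': 13}
del 'p' → {'z': 8, 'i': 11, 'r': 11, 'b': 13}
info['q'] = info['r']+5 = 16 → {'z': 8, 'i': 11, 'r': 11, 'b': 13, 'q': 16}
info['q']+info['i'] = 16+11 = 27

27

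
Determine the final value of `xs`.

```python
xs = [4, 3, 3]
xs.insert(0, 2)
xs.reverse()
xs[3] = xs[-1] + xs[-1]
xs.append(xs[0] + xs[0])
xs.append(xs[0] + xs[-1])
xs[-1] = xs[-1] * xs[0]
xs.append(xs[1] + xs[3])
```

insert 2 at 0 → [2, 4, 3, 3]
reverse → [3, 3, 4, 2]
xs[3] = xs[-1]+xs[-1] = 2+2 = 4 → [3, 3, 4, 4]
append xs[0]+xs[0] = 3+3 = 6 → [3, 3, 4, 4, 6]
append xs[0]+xs[-1] = 3+6 = 9 → [3, 3, 4, 4, 6, 9]
xs[-1] = xs[-1]*xs[0] = 9*3 = 27 → [3, 3, 4, 4, 6, 27]
append xs[1]+xs[3] = 3+4 = 7 → [3, 3, 4, 4, 6, 27, 7]

[3, 3, 4, 4, 6, 27, 7]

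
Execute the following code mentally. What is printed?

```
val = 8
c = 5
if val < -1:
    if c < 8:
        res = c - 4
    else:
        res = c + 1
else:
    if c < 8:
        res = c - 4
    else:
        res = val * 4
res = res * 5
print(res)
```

5

val=8, c=5
val < -1 is False; c < 8 is True
→ res = c - 4 = 1
res = 1*5 = 5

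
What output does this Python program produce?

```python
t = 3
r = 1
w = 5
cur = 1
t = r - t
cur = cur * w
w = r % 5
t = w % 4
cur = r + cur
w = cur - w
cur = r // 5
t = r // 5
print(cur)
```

t = 1-3 = -2
cur = 1*5 = 5
w = 1%5 = 1
t = 1%4 = 1
cur = 1+5 = 6
w = 6-1 = 5
cur = 1//5 = 0
t = 1//5 = 0

0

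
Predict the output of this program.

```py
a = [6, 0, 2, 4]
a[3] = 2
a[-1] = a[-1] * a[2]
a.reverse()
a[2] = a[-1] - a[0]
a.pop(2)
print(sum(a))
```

a[3] = 2 → [6, 0, 2, 2]
a[-1] = a[-1]*a[2] = 2*2 = 4 → [6, 0, 2, 4]
reverse → [4, 2, 0, 6]
a[2] = a[-1]-a[0] = 6-4 = 2 → [4, 2, 2, 6]
pop(2) removes 2 → [4, 2, 6]
sum = 12

12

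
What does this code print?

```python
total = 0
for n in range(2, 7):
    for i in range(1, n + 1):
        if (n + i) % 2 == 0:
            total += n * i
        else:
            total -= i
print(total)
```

n=2,i=1: odd sum, total = 0-1 = -1
n=2,i=2: even sum, total = (-1)+4 = 3
n=3,i=1: even sum, total = 3+3 = 6
n=3,i=2: odd sum, total = 6-2 = 4
n=3,i=3: even sum, total = 4+9 = 13
n=4,i=1: odd sum, total = 13-1 = 12
n=4,i=2: even sum, total = 12+8 = 20
n=4,i=3: odd sum, total = 20-3 = 17
n=4,i=4: even sum, total = 17+16 = 33
n=5,i=1: even sum, total = 33+5 = 38
n=5,i=2: odd sum, total = 38-2 = 36
n=5,i=3: even sum, total = 36+15 = 51
n=5,i=4: odd sum, total = 51-4 = 47
n=5,i=5: even sum, total = 47+25 = 72
n=6,i=1: odd sum, total = 72-1 = 71
n=6,i=2: even sum, total = 71+12 = 83
n=6,i=3: odd sum, total = 83-3 = 80
n=6,i=4: even sum, total = 80+24 = 104
n=6,i=5: odd sum, total = 104-5 = 99
n=6,i=6: even sum, total = 99+36 = 135

135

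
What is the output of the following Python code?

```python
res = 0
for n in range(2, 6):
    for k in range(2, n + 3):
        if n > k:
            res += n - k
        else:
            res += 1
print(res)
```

22

n=2,k=2: not 2>2, res = 0+1 = 1
n=2,k=3: not 2>3, res = 1+1 = 2
n=2,k=4: not 2>4, res = 2+1 = 3
n=3,k=2: 3>2, res = 3+1 = 4
n=3,k=3: not 3>3, res = 4+1 = 5
n=3,k=4: not 3>4, res = 5+1 = 6
n=3,k=5: not 3>5, res = 6+1 = 7
n=4,k=2: 4>2, res = 7+2 = 9
n=4,k=3: 4>3, res = 9+1 = 10
n=4,k=4: not 4>4, res = 10+1 = 11
n=4,k=5: not 4>5, res = 11+1 = 12
n=4,k=6: not 4>6, res = 12+1 = 13
n=5,k=2: 5>2, res = 13+3 = 16
n=5,k=3: 5>3, res = 16+2 = 18
n=5,k=4: 5>4, res = 18+1 = 19
n=5,k=5: not 5>5, res = 19+1 = 20
n=5,k=6: not 5>6, res = 20+1 = 21
n=5,k=7: not 5>7, res = 21+1 = 22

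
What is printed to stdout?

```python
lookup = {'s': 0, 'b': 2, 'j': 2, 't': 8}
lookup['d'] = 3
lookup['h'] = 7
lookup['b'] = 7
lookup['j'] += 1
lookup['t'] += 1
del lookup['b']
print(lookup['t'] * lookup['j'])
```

lookup['d'] = 3 → {'s': 0, 'b': 2, 'j': 2, 't': 8, 'd': 3}
lookup['h'] = 7 → {'s': 0, 'b': 2, 'j': 2, 't': 8, 'd': 3, 'h': 7}
lookup['b'] = 7 → {'s': 0, 'b': 7, 'j': 2, 't': 8, 'd': 3, 'h': 7}
lookup['j'] = 2+1 = 3 → {'s': 0, 'b': 7, 'j': 3, 't': 8, 'd': 3, 'h': 7}
lookup['t'] = 8+1 = 9 → {'s': 0, 'b': 7, 'j': 3, 't': 9, 'd': 3, 'h': 7}
del 'b' → {'s': 0, 'j': 3, 't': 9, 'd': 3, 'h': 7}
lookup['t']*lookup['j'] = 9*3 = 27

27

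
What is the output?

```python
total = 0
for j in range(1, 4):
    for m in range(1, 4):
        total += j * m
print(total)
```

j=1,m=1: total = 0+1 = 1
j=1,m=2: total = 1+2 = 3
j=1,m=3: total = 3+3 = 6
j=2,m=1: total = 6+2 = 8
j=2,m=2: total = 8+4 = 12
j=2,m=3: total = 12+6 = 18
j=3,m=1: total = 18+3 = 21
j=3,m=2: total = 21+6 = 27
j=3,m=3: total = 27+9 = 36

36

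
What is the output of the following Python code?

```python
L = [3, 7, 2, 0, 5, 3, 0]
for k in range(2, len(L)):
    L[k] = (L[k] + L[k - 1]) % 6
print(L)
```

[3, 7, 3, 3, 2, 5, 5]

k=2: L[2] = (2+7)%6 = 3 → [3, 7, 3, 0, 5, 3, 0]
k=3: L[3] = (0+3)%6 = 3 → [3, 7, 3, 3, 5, 3, 0]
k=4: L[4] = (5+3)%6 = 2 → [3, 7, 3, 3, 2, 3, 0]
k=5: L[5] = (3+2)%6 = 5 → [3, 7, 3, 3, 2, 5, 0]
k=6: L[6] = (0+5)%6 = 5 → [3, 7, 3, 3, 2, 5, 5]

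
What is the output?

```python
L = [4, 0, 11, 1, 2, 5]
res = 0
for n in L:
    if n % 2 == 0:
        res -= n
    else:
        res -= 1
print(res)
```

n=4: even, res = 0-4 = -4
n=0: even, res = (-4)-0 = -4
n=11: not even, res = (-4)-1 = -5
n=1: not even, res = (-5)-1 = -6
n=2: even, res = (-6)-2 = -8
n=5: not even, res = (-8)-1 = -9

-9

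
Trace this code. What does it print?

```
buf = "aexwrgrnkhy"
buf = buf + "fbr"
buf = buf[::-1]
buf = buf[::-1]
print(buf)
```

aexwrgrnkhyfbr

+ 'fbr' → 'aexwrgrnkhyfbr'
reverse → 'rbfyhknrgrwxea'
reverse → 'aexwrgrnkhyfbr'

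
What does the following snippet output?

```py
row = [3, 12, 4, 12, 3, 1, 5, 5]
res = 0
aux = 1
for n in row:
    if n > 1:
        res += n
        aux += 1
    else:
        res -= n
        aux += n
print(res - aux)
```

34

n=3: >1, res = 0+3 = 3; aux=2
n=12: >1, res = 3+12 = 15; aux=3
n=4: >1, res = 15+4 = 19; aux=4
n=12: >1, res = 19+12 = 31; aux=5
n=3: >1, res = 31+3 = 34; aux=6
n=1: not >1, res = 34-1 = 33; aux=7
n=5: >1, res = 33+5 = 38; aux=8
n=5: >1, res = 38+5 = 43; aux=9
res-aux = 43-9 = 34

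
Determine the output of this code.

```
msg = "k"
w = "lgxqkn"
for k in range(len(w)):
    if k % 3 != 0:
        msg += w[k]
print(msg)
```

kgxkn

k=0: skip
k=1: add 'g' → 'kg'
k=2: add 'x' → 'kgx'
k=3: skip
k=4: add 'k' → 'kgxk'
k=5: add 'n' → 'kgxkn'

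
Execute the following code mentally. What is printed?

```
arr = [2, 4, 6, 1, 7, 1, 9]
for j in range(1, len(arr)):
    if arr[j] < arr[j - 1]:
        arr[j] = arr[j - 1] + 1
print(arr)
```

[2, 4, 6, 7, 7, 8, 9]

j=1: 4>=2, unchanged → [2, 4, 6, 1, 7, 1, 9]
j=2: 6>=4, unchanged → [2, 4, 6, 1, 7, 1, 9]
j=3: 1<6, arr[3] = 6+1 = 7 → [2, 4, 6, 7, 7, 1, 9]
j=4: 7>=7, unchanged → [2, 4, 6, 7, 7, 1, 9]
j=5: 1<7, arr[5] = 7+1 = 8 → [2, 4, 6, 7, 7, 8, 9]
j=6: 9>=8, unchanged → [2, 4, 6, 7, 7, 8, 9]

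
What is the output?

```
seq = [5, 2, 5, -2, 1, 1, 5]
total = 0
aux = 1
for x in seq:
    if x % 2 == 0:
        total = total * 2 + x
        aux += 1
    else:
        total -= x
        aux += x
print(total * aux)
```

-700

x=5: not even, total = 0-5 = -5; aux=6
x=2: even, total = (-5)*2+2 = -8; aux=7
x=5: not even, total = (-8)-5 = -13; aux=12
x=-2: even, total = (-13)*2+(-2) = -28; aux=13
x=1: not even, total = (-28)-1 = -29; aux=14
x=1: not even, total = (-29)-1 = -30; aux=15
x=5: not even, total = (-30)-5 = -35; aux=20
total*aux = (-35)*20 = -700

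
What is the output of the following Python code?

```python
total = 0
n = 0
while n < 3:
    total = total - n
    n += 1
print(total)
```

-3

n=0: total = 0-0 = 0
n=1: total = 0-1 = -1
n=2: total = (-1)-2 = -3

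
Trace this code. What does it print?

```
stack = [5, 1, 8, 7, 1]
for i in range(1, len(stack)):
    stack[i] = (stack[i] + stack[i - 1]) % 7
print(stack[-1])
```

1

i=1: stack[1] = (1+5)%7 = 6 → [5, 6, 8, 7, 1]
i=2: stack[2] = (8+6)%7 = 0 → [5, 6, 0, 7, 1]
i=3: stack[3] = (7+0)%7 = 0 → [5, 6, 0, 0, 1]
i=4: stack[4] = (1+0)%7 = 1 → [5, 6, 0, 0, 1]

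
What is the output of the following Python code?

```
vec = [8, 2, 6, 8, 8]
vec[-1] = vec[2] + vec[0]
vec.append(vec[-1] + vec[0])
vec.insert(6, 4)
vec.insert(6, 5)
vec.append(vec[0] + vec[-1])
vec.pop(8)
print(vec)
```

[8, 2, 6, 8, 14, 22, 5, 4]

vec[-1] = vec[2]+vec[0] = 6+8 = 14 → [8, 2, 6, 8, 14]
append vec[-1]+vec[0] = 14+8 = 22 → [8, 2, 6, 8, 14, 22]
insert 4 at 6 → [8, 2, 6, 8, 14, 22, 4]
insert 5 at 6 → [8, 2, 6, 8, 14, 22, 5, 4]
append vec[0]+vec[-1] = 8+4 = 12 → [8, 2, 6, 8, 14, 22, 5, 4, 12]
pop(8) removes 12 → [8, 2, 6, 8, 14, 22, 5, 4]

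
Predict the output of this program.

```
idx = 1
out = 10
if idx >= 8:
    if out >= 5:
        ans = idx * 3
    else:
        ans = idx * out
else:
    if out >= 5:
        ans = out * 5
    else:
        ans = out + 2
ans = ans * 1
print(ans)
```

50

idx=1, out=10
idx >= 8 is False; out >= 5 is True
→ ans = out * 5 = 50
ans = 50*1 = 50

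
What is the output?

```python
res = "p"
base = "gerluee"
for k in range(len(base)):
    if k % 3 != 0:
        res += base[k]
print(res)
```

k=0: skip
k=1: add 'e' → 'pe'
k=2: add 'r' → 'per'
k=3: skip
k=4: add 'u' → 'peru'
k=5: add 'e' → 'perue'
k=6: skip

perue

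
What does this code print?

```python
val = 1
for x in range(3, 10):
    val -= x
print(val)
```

x=3: val = 1-3 = -2
x=4: val = (-2)-4 = -6
x=5: val = (-6)-5 = -11
x=6: val = (-11)-6 = -17
x=7: val = (-17)-7 = -24
x=8: val = (-24)-8 = -32
x=9: val = (-32)-9 = -41

-41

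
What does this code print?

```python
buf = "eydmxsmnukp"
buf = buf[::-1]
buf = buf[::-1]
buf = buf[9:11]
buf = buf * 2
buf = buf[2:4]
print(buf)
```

reverse → 'pkunmsxmdye'
reverse → 'eydmxsmnukp'
slice [9:11] → 'kp'
repeat ×2 → 'kpkp'
slice [2:4] → 'kp'

kp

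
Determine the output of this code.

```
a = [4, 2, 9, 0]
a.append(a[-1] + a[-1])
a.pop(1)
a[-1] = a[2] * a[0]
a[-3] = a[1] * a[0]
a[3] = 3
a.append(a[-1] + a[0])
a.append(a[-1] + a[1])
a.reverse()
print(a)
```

append a[-1]+a[-1] = 0+0 = 0 → [4, 2, 9, 0, 0]
pop(1) removes 2 → [4, 9, 0, 0]
a[-1] = a[2]*a[0] = 0*4 = 0 → [4, 9, 0, 0]
a[-3] = a[1]*a[0] = 9*4 = 36 → [4, 36, 0, 0]
a[3] = 3 → [4, 36, 0, 3]
append a[-1]+a[0] = 3+4 = 7 → [4, 36, 0, 3, 7]
append a[-1]+a[1] = 7+36 = 43 → [4, 36, 0, 3, 7, 43]
reverse → [43, 7, 3, 0, 36, 4]

[43, 7, 3, 0, 36, 4]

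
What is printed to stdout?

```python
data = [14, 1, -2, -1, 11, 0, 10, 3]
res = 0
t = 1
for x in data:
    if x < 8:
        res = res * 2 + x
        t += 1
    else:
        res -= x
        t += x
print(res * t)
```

-21033

x=14: not <8, res = 0-14 = -14; t=15
x=1: <8, res = (-14)*2+1 = -27; t=16
x=-2: <8, res = (-27)*2+(-2) = -56; t=17
x=-1: <8, res = (-56)*2+(-1) = -113; t=18
x=11: not <8, res = (-113)-11 = -124; t=29
x=0: <8, res = (-124)*2+0 = -248; t=30
x=10: not <8, res = (-248)-10 = -258; t=40
x=3: <8, res = (-258)*2+3 = -513; t=41
res*t = (-513)*41 = -21033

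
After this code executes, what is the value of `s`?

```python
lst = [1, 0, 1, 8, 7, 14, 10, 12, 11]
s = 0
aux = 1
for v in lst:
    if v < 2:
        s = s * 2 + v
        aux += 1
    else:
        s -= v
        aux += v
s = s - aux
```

v=1: <2, s = 0*2+1 = 1; aux=2
v=0: <2, s = 1*2+0 = 2; aux=3
v=1: <2, s = 2*2+1 = 5; aux=4
v=8: not <2, s = 5-8 = -3; aux=12
v=7: not <2, s = (-3)-7 = -10; aux=19
v=14: not <2, s = (-10)-14 = -24; aux=33
v=10: not <2, s = (-24)-10 = -34; aux=43
v=12: not <2, s = (-34)-12 = -46; aux=55
v=11: not <2, s = (-46)-11 = -57; aux=66
s-aux = (-57)-66 = -123

-123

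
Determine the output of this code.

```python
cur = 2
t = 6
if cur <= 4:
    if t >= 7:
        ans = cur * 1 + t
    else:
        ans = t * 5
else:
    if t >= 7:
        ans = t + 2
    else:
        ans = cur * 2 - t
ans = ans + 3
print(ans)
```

33

cur=2, t=6
cur <= 4 is True; t >= 7 is False
→ ans = t * 5 = 30
ans = 30+3 = 33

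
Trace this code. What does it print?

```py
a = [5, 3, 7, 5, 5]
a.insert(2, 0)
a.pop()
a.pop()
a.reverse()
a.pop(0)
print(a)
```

insert 0 at 2 → [5, 3, 0, 7, 5, 5]
pop() removes 5 → [5, 3, 0, 7, 5]
pop() removes 5 → [5, 3, 0, 7]
reverse → [7, 0, 3, 5]
pop(0) removes 7 → [0, 3, 5]

[0, 3, 5]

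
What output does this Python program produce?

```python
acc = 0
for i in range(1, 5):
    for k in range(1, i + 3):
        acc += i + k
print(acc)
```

i=1,k=1: acc = 0+2 = 2
i=1,k=2: acc = 2+3 = 5
i=1,k=3: acc = 5+4 = 9
i=2,k=1: acc = 9+3 = 12
i=2,k=2: acc = 12+4 = 16
i=2,k=3: acc = 16+5 = 21
i=2,k=4: acc = 21+6 = 27
i=3,k=1: acc = 27+4 = 31
i=3,k=2: acc = 31+5 = 36
i=3,k=3: acc = 36+6 = 42
i=3,k=4: acc = 42+7 = 49
i=3,k=5: acc = 49+8 = 57
i=4,k=1: acc = 57+5 = 62
i=4,k=2: acc = 62+6 = 68
i=4,k=3: acc = 68+7 = 75
i=4,k=4: acc = 75+8 = 83
i=4,k=5: acc = 83+9 = 92
i=4,k=6: acc = 92+10 = 102

102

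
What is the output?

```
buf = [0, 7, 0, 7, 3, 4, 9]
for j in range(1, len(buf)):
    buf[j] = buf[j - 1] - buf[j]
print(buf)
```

[0, -7, -7, -14, -17, -21, -30]

j=1: buf[1] = 0-7 = -7 → [0, -7, 0, 7, 3, 4, 9]
j=2: buf[2] = (-7)-0 = -7 → [0, -7, -7, 7, 3, 4, 9]
j=3: buf[3] = (-7)-7 = -14 → [0, -7, -7, -14, 3, 4, 9]
j=4: buf[4] = (-14)-3 = -17 → [0, -7, -7, -14, -17, 4, 9]
j=5: buf[5] = (-17)-4 = -21 → [0, -7, -7, -14, -17, -21, 9]
j=6: buf[6] = (-21)-9 = -30 → [0, -7, -7, -14, -17, -21, -30]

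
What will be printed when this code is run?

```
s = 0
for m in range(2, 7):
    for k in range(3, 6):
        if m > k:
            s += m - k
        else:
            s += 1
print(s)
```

19

m=2,k=3: not 2>3, s = 0+1 = 1
m=2,k=4: not 2>4, s = 1+1 = 2
m=2,k=5: not 2>5, s = 2+1 = 3
m=3,k=3: not 3>3, s = 3+1 = 4
m=3,k=4: not 3>4, s = 4+1 = 5
m=3,k=5: not 3>5, s = 5+1 = 6
m=4,k=3: 4>3, s = 6+1 = 7
m=4,k=4: not 4>4, s = 7+1 = 8
m=4,k=5: not 4>5, s = 8+1 = 9
m=5,k=3: 5>3, s = 9+2 = 11
m=5,k=4: 5>4, s = 11+1 = 12
m=5,k=5: not 5>5, s = 12+1 = 13
m=6,k=3: 6>3, s = 13+3 = 16
m=6,k=4: 6>4, s = 16+2 = 18
m=6,k=5: 6>5, s = 18+1 = 19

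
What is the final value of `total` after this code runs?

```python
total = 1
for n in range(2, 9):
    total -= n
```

n=2: total = 1-2 = -1
n=3: total = (-1)-3 = -4
n=4: total = (-4)-4 = -8
n=5: total = (-8)-5 = -13
n=6: total = (-13)-6 = -19
n=7: total = (-19)-7 = -26
n=8: total = (-26)-8 = -34

-34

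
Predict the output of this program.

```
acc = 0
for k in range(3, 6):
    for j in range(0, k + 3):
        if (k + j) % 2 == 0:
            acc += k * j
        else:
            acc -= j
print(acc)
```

k=3,j=0: odd sum, acc = 0-0 = 0
k=3,j=1: even sum, acc = 0+3 = 3
k=3,j=2: odd sum, acc = 3-2 = 1
k=3,j=3: even sum, acc = 1+9 = 10
k=3,j=4: odd sum, acc = 10-4 = 6
k=3,j=5: even sum, acc = 6+15 = 21
k=4,j=0: even sum, acc = 21+0 = 21
k=4,j=1: odd sum, acc = 21-1 = 20
k=4,j=2: even sum, acc = 20+8 = 28
k=4,j=3: odd sum, acc = 28-3 = 25
k=4,j=4: even sum, acc = 25+16 = 41
k=4,j=5: odd sum, acc = 41-5 = 36
k=4,j=6: even sum, acc = 36+24 = 60
k=5,j=0: odd sum, acc = 60-0 = 60
k=5,j=1: even sum, acc = 60+5 = 65
k=5,j=2: odd sum, acc = 65-2 = 63
k=5,j=3: even sum, acc = 63+15 = 78
k=5,j=4: odd sum, acc = 78-4 = 74
k=5,j=5: even sum, acc = 74+25 = 99
k=5,j=6: odd sum, acc = 99-6 = 93
k=5,j=7: even sum, acc = 93+35 = 128

128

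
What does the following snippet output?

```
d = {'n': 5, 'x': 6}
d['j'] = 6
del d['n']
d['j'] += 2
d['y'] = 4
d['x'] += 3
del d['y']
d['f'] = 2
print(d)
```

d['j'] = 6 → {'n': 5, 'x': 6, 'j': 6}
del 'n' → {'x': 6, 'j': 6}
d['j'] = 6+2 = 8 → {'x': 6, 'j': 8}
d['y'] = 4 → {'x': 6, 'j': 8, 'y': 4}
d['x'] = 6+3 = 9 → {'x': 9, 'j': 8, 'y': 4}
del 'y' → {'x': 9, 'j': 8}
d['f'] = 2 → {'x': 9, 'j': 8, 'f': 2}

{'x': 9, 'j': 8, 'f': 2}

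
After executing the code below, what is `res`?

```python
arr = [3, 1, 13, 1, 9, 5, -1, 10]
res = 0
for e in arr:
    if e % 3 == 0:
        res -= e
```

e=3: %3==0, res = 0-3 = -3
e=1: not %3==0
e=13: not %3==0
e=1: not %3==0
e=9: %3==0, res = (-3)-9 = -12
e=5: not %3==0
e=-1: not %3==0
e=10: not %3==0

-12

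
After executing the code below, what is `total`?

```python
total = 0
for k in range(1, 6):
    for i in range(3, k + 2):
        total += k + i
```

80

k=2,i=3: total = 0+5 = 5
k=3,i=3: total = 5+6 = 11
k=3,i=4: total = 11+7 = 18
k=4,i=3: total = 18+7 = 25
k=4,i=4: total = 25+8 = 33
k=4,i=5: total = 33+9 = 42
k=5,i=3: total = 42+8 = 50
k=5,i=4: total = 50+9 = 59
k=5,i=5: total = 59+10 = 69
k=5,i=6: total = 69+11 = 80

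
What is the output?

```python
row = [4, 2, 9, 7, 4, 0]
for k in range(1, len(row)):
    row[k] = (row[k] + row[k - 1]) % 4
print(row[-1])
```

2

k=1: row[1] = (2+4)%4 = 2 → [4, 2, 9, 7, 4, 0]
k=2: row[2] = (9+2)%4 = 3 → [4, 2, 3, 7, 4, 0]
k=3: row[3] = (7+3)%4 = 2 → [4, 2, 3, 2, 4, 0]
k=4: row[4] = (4+2)%4 = 2 → [4, 2, 3, 2, 2, 0]
k=5: row[5] = (0+2)%4 = 2 → [4, 2, 3, 2, 2, 2]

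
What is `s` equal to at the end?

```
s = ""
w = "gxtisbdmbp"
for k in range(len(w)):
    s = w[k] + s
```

k=0: prepend 'g' → 'g'
k=1: prepend 'x' → 'xg'
k=2: prepend 't' → 'txg'
k=3: prepend 'i' → 'itxg'
k=4: prepend 's' → 'sitxg'
k=5: prepend 'b' → 'bsitxg'
k=6: prepend 'd' → 'dbsitxg'
k=7: prepend 'm' → 'mdbsitxg'
k=8: prepend 'b' → 'bmdbsitxg'
k=9: prepend 'p' → 'pbmdbsitxg'

'pbmdbsitxg'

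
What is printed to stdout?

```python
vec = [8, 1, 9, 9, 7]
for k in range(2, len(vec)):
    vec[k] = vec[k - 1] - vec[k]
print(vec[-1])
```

k=2: vec[2] = 1-9 = -8 → [8, 1, -8, 9, 7]
k=3: vec[3] = (-8)-9 = -17 → [8, 1, -8, -17, 7]
k=4: vec[4] = (-17)-7 = -24 → [8, 1, -8, -17, -24]

-24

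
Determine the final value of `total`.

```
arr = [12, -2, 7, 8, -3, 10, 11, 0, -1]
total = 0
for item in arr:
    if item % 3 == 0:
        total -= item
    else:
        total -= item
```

-42

item=12: %3==0, total = 0-12 = -12
item=-2: not %3==0, total = (-12)-(-2) = -10
item=7: not %3==0, total = (-10)-7 = -17
item=8: not %3==0, total = (-17)-8 = -25
item=-3: %3==0, total = (-25)-(-3) = -22
item=10: not %3==0, total = (-22)-10 = -32
item=11: not %3==0, total = (-32)-11 = -43
item=0: %3==0, total = (-43)-0 = -43
item=-1: not %3==0, total = (-43)-(-1) = -42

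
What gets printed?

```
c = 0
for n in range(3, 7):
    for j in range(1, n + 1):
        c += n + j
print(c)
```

n=3,j=1: c = 0+4 = 4
n=3,j=2: c = 4+5 = 9
n=3,j=3: c = 9+6 = 15
n=4,j=1: c = 15+5 = 20
n=4,j=2: c = 20+6 = 26
n=4,j=3: c = 26+7 = 33
n=4,j=4: c = 33+8 = 41
n=5,j=1: c = 41+6 = 47
n=5,j=2: c = 47+7 = 54
n=5,j=3: c = 54+8 = 62
n=5,j=4: c = 62+9 = 71
n=5,j=5: c = 71+10 = 81
n=6,j=1: c = 81+7 = 88
n=6,j=2: c = 88+8 = 96
n=6,j=3: c = 96+9 = 105
n=6,j=4: c = 105+10 = 115
n=6,j=5: c = 115+11 = 126
n=6,j=6: c = 126+12 = 138

138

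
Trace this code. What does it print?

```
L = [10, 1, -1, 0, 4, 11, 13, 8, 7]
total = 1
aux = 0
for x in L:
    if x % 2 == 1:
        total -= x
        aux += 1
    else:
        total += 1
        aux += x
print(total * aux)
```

x=10: not odd, total = 1+1 = 2; aux=10
x=1: odd, total = 2-1 = 1; aux=11
x=-1: odd, total = 1-(-1) = 2; aux=12
x=0: not odd, total = 2+1 = 3; aux=12
x=4: not odd, total = 3+1 = 4; aux=16
x=11: odd, total = 4-11 = -7; aux=17
x=13: odd, total = (-7)-13 = -20; aux=18
x=8: not odd, total = (-20)+1 = -19; aux=26
x=7: odd, total = (-19)-7 = -26; aux=27
total*aux = (-26)*27 = -702

-702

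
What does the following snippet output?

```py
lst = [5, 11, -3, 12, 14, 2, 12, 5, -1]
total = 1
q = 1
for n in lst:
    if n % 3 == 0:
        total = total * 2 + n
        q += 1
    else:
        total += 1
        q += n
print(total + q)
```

n=5: not %3==0, total = 1+1 = 2; q=6
n=11: not %3==0, total = 2+1 = 3; q=17
n=-3: %3==0, total = 3*2+(-3) = 3; q=18
n=12: %3==0, total = 3*2+12 = 18; q=19
n=14: not %3==0, total = 18+1 = 19; q=33
n=2: not %3==0, total = 19+1 = 20; q=35
n=12: %3==0, total = 20*2+12 = 52; q=36
n=5: not %3==0, total = 52+1 = 53; q=41
n=-1: not %3==0, total = 53+1 = 54; q=40
total+q = 54+40 = 94

94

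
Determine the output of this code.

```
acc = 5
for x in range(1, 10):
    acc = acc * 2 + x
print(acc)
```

x=1: acc = 5*2+1 = 11
x=2: acc = 11*2+2 = 24
x=3: acc = 24*2+3 = 51
x=4: acc = 51*2+4 = 106
x=5: acc = 106*2+5 = 217
x=6: acc = 217*2+6 = 440
x=7: acc = 440*2+7 = 887
x=8: acc = 887*2+8 = 1782
x=9: acc = 1782*2+9 = 3573

3573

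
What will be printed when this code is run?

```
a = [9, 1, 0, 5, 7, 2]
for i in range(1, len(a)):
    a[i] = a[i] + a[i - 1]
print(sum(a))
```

90

i=1: a[1] = 1+9 = 10 → [9, 10, 0, 5, 7, 2]
i=2: a[2] = 0+10 = 10 → [9, 10, 10, 5, 7, 2]
i=3: a[3] = 5+10 = 15 → [9, 10, 10, 15, 7, 2]
i=4: a[4] = 7+15 = 22 → [9, 10, 10, 15, 22, 2]
i=5: a[5] = 2+22 = 24 → [9, 10, 10, 15, 22, 24]
sum = 90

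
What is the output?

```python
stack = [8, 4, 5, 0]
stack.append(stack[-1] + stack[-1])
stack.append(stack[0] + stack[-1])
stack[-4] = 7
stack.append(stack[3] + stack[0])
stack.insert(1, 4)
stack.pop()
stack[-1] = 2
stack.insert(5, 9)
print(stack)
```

append stack[-1]+stack[-1] = 0+0 = 0 → [8, 4, 5, 0, 0]
append stack[0]+stack[-1] = 8+0 = 8 → [8, 4, 5, 0, 0, 8]
stack[-4] = 7 → [8, 4, 7, 0, 0, 8]
append stack[3]+stack[0] = 0+8 = 8 → [8, 4, 7, 0, 0, 8, 8]
insert 4 at 1 → [8, 4, 4, 7, 0, 0, 8, 8]
pop() removes 8 → [8, 4, 4, 7, 0, 0, 8]
stack[-1] = 2 → [8, 4, 4, 7, 0, 0, 2]
insert 9 at 5 → [8, 4, 4, 7, 0, 9, 0, 2]

[8, 4, 4, 7, 0, 9, 0, 2]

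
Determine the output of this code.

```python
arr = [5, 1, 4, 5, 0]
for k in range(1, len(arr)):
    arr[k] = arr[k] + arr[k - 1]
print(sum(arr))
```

51

k=1: arr[1] = 1+5 = 6 → [5, 6, 4, 5, 0]
k=2: arr[2] = 4+6 = 10 → [5, 6, 10, 5, 0]
k=3: arr[3] = 5+10 = 15 → [5, 6, 10, 15, 0]
k=4: arr[4] = 0+15 = 15 → [5, 6, 10, 15, 15]
sum = 51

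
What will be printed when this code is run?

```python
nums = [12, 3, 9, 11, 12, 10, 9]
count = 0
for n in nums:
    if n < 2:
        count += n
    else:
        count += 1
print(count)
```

7

n=12: not <2, count = 0+1 = 1
n=3: not <2, count = 1+1 = 2
n=9: not <2, count = 2+1 = 3
n=11: not <2, count = 3+1 = 4
n=12: not <2, count = 4+1 = 5
n=10: not <2, count = 5+1 = 6
n=9: not <2, count = 6+1 = 7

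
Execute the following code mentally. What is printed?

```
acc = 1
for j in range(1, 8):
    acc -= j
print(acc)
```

j=1: acc = 1-1 = 0
j=2: acc = 0-2 = -2
j=3: acc = (-2)-3 = -5
j=4: acc = (-5)-4 = -9
j=5: acc = (-9)-5 = -14
j=6: acc = (-14)-6 = -20
j=7: acc = (-20)-7 = -27

-27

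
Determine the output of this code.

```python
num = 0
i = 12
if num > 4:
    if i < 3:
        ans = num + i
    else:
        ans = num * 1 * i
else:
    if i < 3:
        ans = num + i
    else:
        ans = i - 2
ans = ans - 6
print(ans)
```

num=0, i=12
num > 4 is False; i < 3 is False
→ ans = i - 2 = 10
ans = 10-6 = 4

4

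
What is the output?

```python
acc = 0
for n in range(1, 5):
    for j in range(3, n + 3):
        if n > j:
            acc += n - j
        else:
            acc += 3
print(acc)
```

28

n=1,j=3: not 1>3, acc = 0+3 = 3
n=2,j=3: not 2>3, acc = 3+3 = 6
n=2,j=4: not 2>4, acc = 6+3 = 9
n=3,j=3: not 3>3, acc = 9+3 = 12
n=3,j=4: not 3>4, acc = 12+3 = 15
n=3,j=5: not 3>5, acc = 15+3 = 18
n=4,j=3: 4>3, acc = 18+1 = 19
n=4,j=4: not 4>4, acc = 19+3 = 22
n=4,j=5: not 4>5, acc = 22+3 = 25
n=4,j=6: not 4>6, acc = 25+3 = 28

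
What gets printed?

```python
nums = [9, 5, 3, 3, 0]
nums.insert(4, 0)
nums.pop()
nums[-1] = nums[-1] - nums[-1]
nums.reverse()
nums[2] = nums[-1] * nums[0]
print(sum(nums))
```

17

insert 0 at 4 → [9, 5, 3, 3, 0, 0]
pop() removes 0 → [9, 5, 3, 3, 0]
nums[-1] = nums[-1]-nums[-1] = 0-0 = 0 → [9, 5, 3, 3, 0]
reverse → [0, 3, 3, 5, 9]
nums[2] = nums[-1]*nums[0] = 9*0 = 0 → [0, 3, 0, 5, 9]
sum = 17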